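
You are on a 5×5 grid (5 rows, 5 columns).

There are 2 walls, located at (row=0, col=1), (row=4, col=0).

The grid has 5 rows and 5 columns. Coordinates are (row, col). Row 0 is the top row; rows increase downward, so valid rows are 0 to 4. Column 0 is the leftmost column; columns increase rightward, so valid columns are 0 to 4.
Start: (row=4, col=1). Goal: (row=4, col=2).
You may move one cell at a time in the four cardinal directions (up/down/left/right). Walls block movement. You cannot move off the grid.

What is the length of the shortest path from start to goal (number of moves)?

Answer: Shortest path length: 1

Derivation:
BFS from (row=4, col=1) until reaching (row=4, col=2):
  Distance 0: (row=4, col=1)
  Distance 1: (row=3, col=1), (row=4, col=2)  <- goal reached here
One shortest path (1 moves): (row=4, col=1) -> (row=4, col=2)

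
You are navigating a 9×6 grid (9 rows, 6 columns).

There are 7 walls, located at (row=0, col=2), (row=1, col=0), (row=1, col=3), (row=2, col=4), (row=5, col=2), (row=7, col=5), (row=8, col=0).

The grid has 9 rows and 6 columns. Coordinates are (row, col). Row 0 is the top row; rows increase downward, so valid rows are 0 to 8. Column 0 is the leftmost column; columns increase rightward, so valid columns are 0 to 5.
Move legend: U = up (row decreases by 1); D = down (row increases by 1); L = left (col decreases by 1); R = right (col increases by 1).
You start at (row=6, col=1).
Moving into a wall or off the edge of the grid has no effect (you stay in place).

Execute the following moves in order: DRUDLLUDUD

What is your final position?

Answer: Final position: (row=7, col=0)

Derivation:
Start: (row=6, col=1)
  D (down): (row=6, col=1) -> (row=7, col=1)
  R (right): (row=7, col=1) -> (row=7, col=2)
  U (up): (row=7, col=2) -> (row=6, col=2)
  D (down): (row=6, col=2) -> (row=7, col=2)
  L (left): (row=7, col=2) -> (row=7, col=1)
  L (left): (row=7, col=1) -> (row=7, col=0)
  U (up): (row=7, col=0) -> (row=6, col=0)
  D (down): (row=6, col=0) -> (row=7, col=0)
  U (up): (row=7, col=0) -> (row=6, col=0)
  D (down): (row=6, col=0) -> (row=7, col=0)
Final: (row=7, col=0)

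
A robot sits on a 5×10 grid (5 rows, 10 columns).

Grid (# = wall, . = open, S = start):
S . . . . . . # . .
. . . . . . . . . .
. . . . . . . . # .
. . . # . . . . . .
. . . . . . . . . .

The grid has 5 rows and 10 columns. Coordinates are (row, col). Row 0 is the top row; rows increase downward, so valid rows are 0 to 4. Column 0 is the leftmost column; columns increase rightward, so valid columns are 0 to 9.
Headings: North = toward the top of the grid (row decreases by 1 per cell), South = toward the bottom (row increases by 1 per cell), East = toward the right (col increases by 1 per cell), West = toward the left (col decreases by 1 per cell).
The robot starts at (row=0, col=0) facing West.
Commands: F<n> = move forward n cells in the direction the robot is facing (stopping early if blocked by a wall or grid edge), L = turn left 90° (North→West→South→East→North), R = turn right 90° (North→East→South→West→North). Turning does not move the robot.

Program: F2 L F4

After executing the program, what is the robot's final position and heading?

Answer: Final position: (row=4, col=0), facing South

Derivation:
Start: (row=0, col=0), facing West
  F2: move forward 0/2 (blocked), now at (row=0, col=0)
  L: turn left, now facing South
  F4: move forward 4, now at (row=4, col=0)
Final: (row=4, col=0), facing South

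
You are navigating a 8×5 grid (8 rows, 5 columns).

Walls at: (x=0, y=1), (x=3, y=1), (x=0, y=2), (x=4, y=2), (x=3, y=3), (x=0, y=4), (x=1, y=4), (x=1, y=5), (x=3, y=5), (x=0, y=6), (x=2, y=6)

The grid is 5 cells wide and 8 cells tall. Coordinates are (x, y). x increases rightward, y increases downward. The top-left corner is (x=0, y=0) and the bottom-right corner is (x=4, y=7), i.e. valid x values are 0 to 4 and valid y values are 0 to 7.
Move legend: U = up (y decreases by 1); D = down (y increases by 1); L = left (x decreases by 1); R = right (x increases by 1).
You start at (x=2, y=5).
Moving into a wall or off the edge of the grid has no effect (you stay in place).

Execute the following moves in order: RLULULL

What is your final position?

Answer: Final position: (x=0, y=3)

Derivation:
Start: (x=2, y=5)
  R (right): blocked, stay at (x=2, y=5)
  L (left): blocked, stay at (x=2, y=5)
  U (up): (x=2, y=5) -> (x=2, y=4)
  L (left): blocked, stay at (x=2, y=4)
  U (up): (x=2, y=4) -> (x=2, y=3)
  L (left): (x=2, y=3) -> (x=1, y=3)
  L (left): (x=1, y=3) -> (x=0, y=3)
Final: (x=0, y=3)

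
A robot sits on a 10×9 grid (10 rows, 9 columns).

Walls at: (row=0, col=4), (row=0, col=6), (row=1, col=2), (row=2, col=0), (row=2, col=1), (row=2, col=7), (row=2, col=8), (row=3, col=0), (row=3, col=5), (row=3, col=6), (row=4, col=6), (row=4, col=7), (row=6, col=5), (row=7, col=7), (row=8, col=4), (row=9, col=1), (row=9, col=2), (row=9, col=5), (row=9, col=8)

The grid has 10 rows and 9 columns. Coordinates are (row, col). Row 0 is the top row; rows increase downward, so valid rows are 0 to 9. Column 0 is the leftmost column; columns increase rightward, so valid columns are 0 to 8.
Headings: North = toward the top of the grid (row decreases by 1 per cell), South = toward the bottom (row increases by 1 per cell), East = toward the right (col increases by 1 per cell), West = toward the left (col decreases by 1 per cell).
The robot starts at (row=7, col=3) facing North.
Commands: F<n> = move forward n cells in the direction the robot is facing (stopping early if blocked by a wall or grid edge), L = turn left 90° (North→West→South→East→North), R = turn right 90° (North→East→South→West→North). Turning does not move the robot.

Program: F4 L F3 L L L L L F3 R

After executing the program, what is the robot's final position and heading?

Answer: Final position: (row=6, col=1), facing West

Derivation:
Start: (row=7, col=3), facing North
  F4: move forward 4, now at (row=3, col=3)
  L: turn left, now facing West
  F3: move forward 2/3 (blocked), now at (row=3, col=1)
  L: turn left, now facing South
  L: turn left, now facing East
  L: turn left, now facing North
  L: turn left, now facing West
  L: turn left, now facing South
  F3: move forward 3, now at (row=6, col=1)
  R: turn right, now facing West
Final: (row=6, col=1), facing West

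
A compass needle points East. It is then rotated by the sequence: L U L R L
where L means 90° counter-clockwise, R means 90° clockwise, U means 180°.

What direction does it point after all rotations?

Answer: Final heading: East

Derivation:
Start: East
  L (left (90° counter-clockwise)) -> North
  U (U-turn (180°)) -> South
  L (left (90° counter-clockwise)) -> East
  R (right (90° clockwise)) -> South
  L (left (90° counter-clockwise)) -> East
Final: East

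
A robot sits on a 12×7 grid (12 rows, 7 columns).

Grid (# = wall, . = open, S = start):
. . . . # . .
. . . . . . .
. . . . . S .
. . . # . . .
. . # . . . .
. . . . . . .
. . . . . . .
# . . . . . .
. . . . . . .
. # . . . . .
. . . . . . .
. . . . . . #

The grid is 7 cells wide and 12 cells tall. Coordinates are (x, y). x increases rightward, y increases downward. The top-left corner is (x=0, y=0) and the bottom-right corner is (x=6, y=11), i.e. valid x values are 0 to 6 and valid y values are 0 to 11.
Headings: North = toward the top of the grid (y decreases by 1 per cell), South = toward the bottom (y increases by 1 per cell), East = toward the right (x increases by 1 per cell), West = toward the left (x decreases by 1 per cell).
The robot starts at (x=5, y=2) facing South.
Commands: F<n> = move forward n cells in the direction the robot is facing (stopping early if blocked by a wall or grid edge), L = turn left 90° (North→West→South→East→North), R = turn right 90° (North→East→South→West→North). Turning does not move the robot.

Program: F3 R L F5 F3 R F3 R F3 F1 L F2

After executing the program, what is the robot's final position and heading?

Start: (x=5, y=2), facing South
  F3: move forward 3, now at (x=5, y=5)
  R: turn right, now facing West
  L: turn left, now facing South
  F5: move forward 5, now at (x=5, y=10)
  F3: move forward 1/3 (blocked), now at (x=5, y=11)
  R: turn right, now facing West
  F3: move forward 3, now at (x=2, y=11)
  R: turn right, now facing North
  F3: move forward 3, now at (x=2, y=8)
  F1: move forward 1, now at (x=2, y=7)
  L: turn left, now facing West
  F2: move forward 1/2 (blocked), now at (x=1, y=7)
Final: (x=1, y=7), facing West

Answer: Final position: (x=1, y=7), facing West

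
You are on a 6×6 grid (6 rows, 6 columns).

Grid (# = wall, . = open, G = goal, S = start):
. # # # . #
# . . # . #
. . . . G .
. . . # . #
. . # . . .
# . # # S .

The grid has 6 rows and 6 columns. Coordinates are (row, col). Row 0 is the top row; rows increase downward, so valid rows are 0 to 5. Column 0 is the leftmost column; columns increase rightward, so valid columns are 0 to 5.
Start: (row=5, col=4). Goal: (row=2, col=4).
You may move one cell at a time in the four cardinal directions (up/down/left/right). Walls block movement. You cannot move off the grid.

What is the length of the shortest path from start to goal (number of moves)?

Answer: Shortest path length: 3

Derivation:
BFS from (row=5, col=4) until reaching (row=2, col=4):
  Distance 0: (row=5, col=4)
  Distance 1: (row=4, col=4), (row=5, col=5)
  Distance 2: (row=3, col=4), (row=4, col=3), (row=4, col=5)
  Distance 3: (row=2, col=4)  <- goal reached here
One shortest path (3 moves): (row=5, col=4) -> (row=4, col=4) -> (row=3, col=4) -> (row=2, col=4)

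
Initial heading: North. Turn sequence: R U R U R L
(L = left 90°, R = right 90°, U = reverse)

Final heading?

Answer: Final heading: South

Derivation:
Start: North
  R (right (90° clockwise)) -> East
  U (U-turn (180°)) -> West
  R (right (90° clockwise)) -> North
  U (U-turn (180°)) -> South
  R (right (90° clockwise)) -> West
  L (left (90° counter-clockwise)) -> South
Final: South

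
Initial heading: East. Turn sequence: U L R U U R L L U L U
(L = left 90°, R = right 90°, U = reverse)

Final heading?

Start: East
  U (U-turn (180°)) -> West
  L (left (90° counter-clockwise)) -> South
  R (right (90° clockwise)) -> West
  U (U-turn (180°)) -> East
  U (U-turn (180°)) -> West
  R (right (90° clockwise)) -> North
  L (left (90° counter-clockwise)) -> West
  L (left (90° counter-clockwise)) -> South
  U (U-turn (180°)) -> North
  L (left (90° counter-clockwise)) -> West
  U (U-turn (180°)) -> East
Final: East

Answer: Final heading: East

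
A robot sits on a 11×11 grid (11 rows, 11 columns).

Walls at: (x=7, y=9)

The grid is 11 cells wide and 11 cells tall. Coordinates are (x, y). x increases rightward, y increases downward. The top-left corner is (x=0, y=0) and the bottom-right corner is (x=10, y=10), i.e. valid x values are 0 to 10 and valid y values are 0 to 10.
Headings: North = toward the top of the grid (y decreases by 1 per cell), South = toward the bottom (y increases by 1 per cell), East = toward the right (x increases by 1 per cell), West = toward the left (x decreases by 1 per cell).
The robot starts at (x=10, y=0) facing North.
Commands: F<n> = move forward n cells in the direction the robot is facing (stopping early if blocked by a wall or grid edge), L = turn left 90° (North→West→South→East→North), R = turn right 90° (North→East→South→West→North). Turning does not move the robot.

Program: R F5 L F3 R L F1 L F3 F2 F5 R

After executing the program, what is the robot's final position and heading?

Answer: Final position: (x=0, y=0), facing North

Derivation:
Start: (x=10, y=0), facing North
  R: turn right, now facing East
  F5: move forward 0/5 (blocked), now at (x=10, y=0)
  L: turn left, now facing North
  F3: move forward 0/3 (blocked), now at (x=10, y=0)
  R: turn right, now facing East
  L: turn left, now facing North
  F1: move forward 0/1 (blocked), now at (x=10, y=0)
  L: turn left, now facing West
  F3: move forward 3, now at (x=7, y=0)
  F2: move forward 2, now at (x=5, y=0)
  F5: move forward 5, now at (x=0, y=0)
  R: turn right, now facing North
Final: (x=0, y=0), facing North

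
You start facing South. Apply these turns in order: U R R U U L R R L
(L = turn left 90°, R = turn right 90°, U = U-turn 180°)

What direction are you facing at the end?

Answer: Final heading: South

Derivation:
Start: South
  U (U-turn (180°)) -> North
  R (right (90° clockwise)) -> East
  R (right (90° clockwise)) -> South
  U (U-turn (180°)) -> North
  U (U-turn (180°)) -> South
  L (left (90° counter-clockwise)) -> East
  R (right (90° clockwise)) -> South
  R (right (90° clockwise)) -> West
  L (left (90° counter-clockwise)) -> South
Final: South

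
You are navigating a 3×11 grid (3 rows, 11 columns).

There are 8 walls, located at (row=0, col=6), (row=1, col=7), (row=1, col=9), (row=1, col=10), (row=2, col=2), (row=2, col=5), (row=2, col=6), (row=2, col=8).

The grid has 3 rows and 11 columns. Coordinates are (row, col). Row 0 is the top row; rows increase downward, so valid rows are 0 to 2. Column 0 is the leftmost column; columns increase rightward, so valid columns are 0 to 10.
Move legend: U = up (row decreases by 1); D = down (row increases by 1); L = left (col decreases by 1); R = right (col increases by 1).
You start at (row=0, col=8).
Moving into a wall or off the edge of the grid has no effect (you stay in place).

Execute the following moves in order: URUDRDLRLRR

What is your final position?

Answer: Final position: (row=0, col=10)

Derivation:
Start: (row=0, col=8)
  U (up): blocked, stay at (row=0, col=8)
  R (right): (row=0, col=8) -> (row=0, col=9)
  U (up): blocked, stay at (row=0, col=9)
  D (down): blocked, stay at (row=0, col=9)
  R (right): (row=0, col=9) -> (row=0, col=10)
  D (down): blocked, stay at (row=0, col=10)
  L (left): (row=0, col=10) -> (row=0, col=9)
  R (right): (row=0, col=9) -> (row=0, col=10)
  L (left): (row=0, col=10) -> (row=0, col=9)
  R (right): (row=0, col=9) -> (row=0, col=10)
  R (right): blocked, stay at (row=0, col=10)
Final: (row=0, col=10)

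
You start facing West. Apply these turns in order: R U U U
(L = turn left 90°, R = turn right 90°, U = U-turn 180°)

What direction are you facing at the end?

Start: West
  R (right (90° clockwise)) -> North
  U (U-turn (180°)) -> South
  U (U-turn (180°)) -> North
  U (U-turn (180°)) -> South
Final: South

Answer: Final heading: South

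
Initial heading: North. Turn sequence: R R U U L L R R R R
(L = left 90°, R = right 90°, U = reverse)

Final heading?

Start: North
  R (right (90° clockwise)) -> East
  R (right (90° clockwise)) -> South
  U (U-turn (180°)) -> North
  U (U-turn (180°)) -> South
  L (left (90° counter-clockwise)) -> East
  L (left (90° counter-clockwise)) -> North
  R (right (90° clockwise)) -> East
  R (right (90° clockwise)) -> South
  R (right (90° clockwise)) -> West
  R (right (90° clockwise)) -> North
Final: North

Answer: Final heading: North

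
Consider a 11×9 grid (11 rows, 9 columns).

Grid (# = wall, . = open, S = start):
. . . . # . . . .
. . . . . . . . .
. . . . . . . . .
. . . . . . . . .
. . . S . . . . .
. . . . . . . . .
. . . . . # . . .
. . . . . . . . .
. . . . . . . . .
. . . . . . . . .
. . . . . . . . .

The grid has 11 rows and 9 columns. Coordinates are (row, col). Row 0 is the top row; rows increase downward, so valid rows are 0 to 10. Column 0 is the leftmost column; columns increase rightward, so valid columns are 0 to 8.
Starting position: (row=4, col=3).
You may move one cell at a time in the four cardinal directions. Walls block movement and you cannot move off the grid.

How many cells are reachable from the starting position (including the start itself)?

Answer: Reachable cells: 97

Derivation:
BFS flood-fill from (row=4, col=3):
  Distance 0: (row=4, col=3)
  Distance 1: (row=3, col=3), (row=4, col=2), (row=4, col=4), (row=5, col=3)
  Distance 2: (row=2, col=3), (row=3, col=2), (row=3, col=4), (row=4, col=1), (row=4, col=5), (row=5, col=2), (row=5, col=4), (row=6, col=3)
  Distance 3: (row=1, col=3), (row=2, col=2), (row=2, col=4), (row=3, col=1), (row=3, col=5), (row=4, col=0), (row=4, col=6), (row=5, col=1), (row=5, col=5), (row=6, col=2), (row=6, col=4), (row=7, col=3)
  Distance 4: (row=0, col=3), (row=1, col=2), (row=1, col=4), (row=2, col=1), (row=2, col=5), (row=3, col=0), (row=3, col=6), (row=4, col=7), (row=5, col=0), (row=5, col=6), (row=6, col=1), (row=7, col=2), (row=7, col=4), (row=8, col=3)
  Distance 5: (row=0, col=2), (row=1, col=1), (row=1, col=5), (row=2, col=0), (row=2, col=6), (row=3, col=7), (row=4, col=8), (row=5, col=7), (row=6, col=0), (row=6, col=6), (row=7, col=1), (row=7, col=5), (row=8, col=2), (row=8, col=4), (row=9, col=3)
  Distance 6: (row=0, col=1), (row=0, col=5), (row=1, col=0), (row=1, col=6), (row=2, col=7), (row=3, col=8), (row=5, col=8), (row=6, col=7), (row=7, col=0), (row=7, col=6), (row=8, col=1), (row=8, col=5), (row=9, col=2), (row=9, col=4), (row=10, col=3)
  Distance 7: (row=0, col=0), (row=0, col=6), (row=1, col=7), (row=2, col=8), (row=6, col=8), (row=7, col=7), (row=8, col=0), (row=8, col=6), (row=9, col=1), (row=9, col=5), (row=10, col=2), (row=10, col=4)
  Distance 8: (row=0, col=7), (row=1, col=8), (row=7, col=8), (row=8, col=7), (row=9, col=0), (row=9, col=6), (row=10, col=1), (row=10, col=5)
  Distance 9: (row=0, col=8), (row=8, col=8), (row=9, col=7), (row=10, col=0), (row=10, col=6)
  Distance 10: (row=9, col=8), (row=10, col=7)
  Distance 11: (row=10, col=8)
Total reachable: 97 (grid has 97 open cells total)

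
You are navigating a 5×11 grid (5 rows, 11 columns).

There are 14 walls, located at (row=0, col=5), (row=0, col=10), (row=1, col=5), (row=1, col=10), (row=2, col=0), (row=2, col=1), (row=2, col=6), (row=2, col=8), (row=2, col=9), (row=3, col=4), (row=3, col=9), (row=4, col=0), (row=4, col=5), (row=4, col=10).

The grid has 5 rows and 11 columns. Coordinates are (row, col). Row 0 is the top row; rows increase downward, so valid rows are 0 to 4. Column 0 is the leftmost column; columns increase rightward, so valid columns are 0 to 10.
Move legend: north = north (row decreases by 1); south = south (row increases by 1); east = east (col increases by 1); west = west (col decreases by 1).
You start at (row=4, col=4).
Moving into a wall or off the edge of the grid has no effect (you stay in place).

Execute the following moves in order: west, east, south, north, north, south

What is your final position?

Start: (row=4, col=4)
  west (west): (row=4, col=4) -> (row=4, col=3)
  east (east): (row=4, col=3) -> (row=4, col=4)
  south (south): blocked, stay at (row=4, col=4)
  north (north): blocked, stay at (row=4, col=4)
  north (north): blocked, stay at (row=4, col=4)
  south (south): blocked, stay at (row=4, col=4)
Final: (row=4, col=4)

Answer: Final position: (row=4, col=4)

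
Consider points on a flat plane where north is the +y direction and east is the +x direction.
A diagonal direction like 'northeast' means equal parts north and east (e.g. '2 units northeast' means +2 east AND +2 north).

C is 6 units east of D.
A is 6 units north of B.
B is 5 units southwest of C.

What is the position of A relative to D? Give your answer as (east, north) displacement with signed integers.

Answer: A is at (east=1, north=1) relative to D.

Derivation:
Place D at the origin (east=0, north=0).
  C is 6 units east of D: delta (east=+6, north=+0); C at (east=6, north=0).
  B is 5 units southwest of C: delta (east=-5, north=-5); B at (east=1, north=-5).
  A is 6 units north of B: delta (east=+0, north=+6); A at (east=1, north=1).
Therefore A relative to D: (east=1, north=1).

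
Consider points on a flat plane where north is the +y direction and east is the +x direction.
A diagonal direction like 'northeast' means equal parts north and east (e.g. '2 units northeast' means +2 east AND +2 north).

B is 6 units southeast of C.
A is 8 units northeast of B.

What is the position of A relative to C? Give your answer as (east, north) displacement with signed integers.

Place C at the origin (east=0, north=0).
  B is 6 units southeast of C: delta (east=+6, north=-6); B at (east=6, north=-6).
  A is 8 units northeast of B: delta (east=+8, north=+8); A at (east=14, north=2).
Therefore A relative to C: (east=14, north=2).

Answer: A is at (east=14, north=2) relative to C.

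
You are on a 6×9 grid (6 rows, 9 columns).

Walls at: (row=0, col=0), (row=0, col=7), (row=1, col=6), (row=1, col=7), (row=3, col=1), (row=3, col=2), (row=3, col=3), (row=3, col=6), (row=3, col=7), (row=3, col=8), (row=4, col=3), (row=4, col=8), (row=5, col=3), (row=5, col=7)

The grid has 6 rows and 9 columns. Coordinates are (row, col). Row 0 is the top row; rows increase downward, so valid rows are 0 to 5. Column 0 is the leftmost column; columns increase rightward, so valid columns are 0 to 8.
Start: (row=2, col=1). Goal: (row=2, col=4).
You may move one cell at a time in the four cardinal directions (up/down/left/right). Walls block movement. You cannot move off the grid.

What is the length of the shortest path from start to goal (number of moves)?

BFS from (row=2, col=1) until reaching (row=2, col=4):
  Distance 0: (row=2, col=1)
  Distance 1: (row=1, col=1), (row=2, col=0), (row=2, col=2)
  Distance 2: (row=0, col=1), (row=1, col=0), (row=1, col=2), (row=2, col=3), (row=3, col=0)
  Distance 3: (row=0, col=2), (row=1, col=3), (row=2, col=4), (row=4, col=0)  <- goal reached here
One shortest path (3 moves): (row=2, col=1) -> (row=2, col=2) -> (row=2, col=3) -> (row=2, col=4)

Answer: Shortest path length: 3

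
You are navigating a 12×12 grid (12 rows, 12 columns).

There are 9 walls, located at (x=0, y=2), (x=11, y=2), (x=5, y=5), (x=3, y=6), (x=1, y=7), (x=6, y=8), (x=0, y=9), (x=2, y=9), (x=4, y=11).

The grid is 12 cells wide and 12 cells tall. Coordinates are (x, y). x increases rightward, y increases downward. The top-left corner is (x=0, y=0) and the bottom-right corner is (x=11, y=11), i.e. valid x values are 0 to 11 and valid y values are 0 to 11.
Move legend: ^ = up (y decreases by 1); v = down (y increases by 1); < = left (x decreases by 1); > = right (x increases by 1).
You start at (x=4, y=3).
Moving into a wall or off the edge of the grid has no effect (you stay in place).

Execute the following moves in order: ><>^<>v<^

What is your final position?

Answer: Final position: (x=4, y=2)

Derivation:
Start: (x=4, y=3)
  > (right): (x=4, y=3) -> (x=5, y=3)
  < (left): (x=5, y=3) -> (x=4, y=3)
  > (right): (x=4, y=3) -> (x=5, y=3)
  ^ (up): (x=5, y=3) -> (x=5, y=2)
  < (left): (x=5, y=2) -> (x=4, y=2)
  > (right): (x=4, y=2) -> (x=5, y=2)
  v (down): (x=5, y=2) -> (x=5, y=3)
  < (left): (x=5, y=3) -> (x=4, y=3)
  ^ (up): (x=4, y=3) -> (x=4, y=2)
Final: (x=4, y=2)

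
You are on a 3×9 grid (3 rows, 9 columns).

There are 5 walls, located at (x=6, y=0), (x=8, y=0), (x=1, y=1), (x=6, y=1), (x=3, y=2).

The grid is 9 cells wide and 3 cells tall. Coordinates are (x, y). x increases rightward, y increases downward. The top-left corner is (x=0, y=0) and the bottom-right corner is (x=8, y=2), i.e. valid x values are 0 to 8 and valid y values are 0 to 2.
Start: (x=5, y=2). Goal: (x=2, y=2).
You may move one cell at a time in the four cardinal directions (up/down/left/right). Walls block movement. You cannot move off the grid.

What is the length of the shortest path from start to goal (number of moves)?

Answer: Shortest path length: 5

Derivation:
BFS from (x=5, y=2) until reaching (x=2, y=2):
  Distance 0: (x=5, y=2)
  Distance 1: (x=5, y=1), (x=4, y=2), (x=6, y=2)
  Distance 2: (x=5, y=0), (x=4, y=1), (x=7, y=2)
  Distance 3: (x=4, y=0), (x=3, y=1), (x=7, y=1), (x=8, y=2)
  Distance 4: (x=3, y=0), (x=7, y=0), (x=2, y=1), (x=8, y=1)
  Distance 5: (x=2, y=0), (x=2, y=2)  <- goal reached here
One shortest path (5 moves): (x=5, y=2) -> (x=4, y=2) -> (x=4, y=1) -> (x=3, y=1) -> (x=2, y=1) -> (x=2, y=2)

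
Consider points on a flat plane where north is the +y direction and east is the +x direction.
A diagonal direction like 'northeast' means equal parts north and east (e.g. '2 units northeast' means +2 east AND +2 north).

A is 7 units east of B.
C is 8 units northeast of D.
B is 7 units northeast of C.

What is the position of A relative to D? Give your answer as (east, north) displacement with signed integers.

Place D at the origin (east=0, north=0).
  C is 8 units northeast of D: delta (east=+8, north=+8); C at (east=8, north=8).
  B is 7 units northeast of C: delta (east=+7, north=+7); B at (east=15, north=15).
  A is 7 units east of B: delta (east=+7, north=+0); A at (east=22, north=15).
Therefore A relative to D: (east=22, north=15).

Answer: A is at (east=22, north=15) relative to D.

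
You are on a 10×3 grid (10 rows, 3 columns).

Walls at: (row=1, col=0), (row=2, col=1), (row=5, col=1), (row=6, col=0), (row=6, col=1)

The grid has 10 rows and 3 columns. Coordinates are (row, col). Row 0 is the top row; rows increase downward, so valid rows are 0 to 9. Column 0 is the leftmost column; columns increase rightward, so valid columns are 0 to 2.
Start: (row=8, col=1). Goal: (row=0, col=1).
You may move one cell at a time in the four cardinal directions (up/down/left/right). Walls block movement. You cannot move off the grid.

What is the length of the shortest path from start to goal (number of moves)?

Answer: Shortest path length: 10

Derivation:
BFS from (row=8, col=1) until reaching (row=0, col=1):
  Distance 0: (row=8, col=1)
  Distance 1: (row=7, col=1), (row=8, col=0), (row=8, col=2), (row=9, col=1)
  Distance 2: (row=7, col=0), (row=7, col=2), (row=9, col=0), (row=9, col=2)
  Distance 3: (row=6, col=2)
  Distance 4: (row=5, col=2)
  Distance 5: (row=4, col=2)
  Distance 6: (row=3, col=2), (row=4, col=1)
  Distance 7: (row=2, col=2), (row=3, col=1), (row=4, col=0)
  Distance 8: (row=1, col=2), (row=3, col=0), (row=5, col=0)
  Distance 9: (row=0, col=2), (row=1, col=1), (row=2, col=0)
  Distance 10: (row=0, col=1)  <- goal reached here
One shortest path (10 moves): (row=8, col=1) -> (row=8, col=2) -> (row=7, col=2) -> (row=6, col=2) -> (row=5, col=2) -> (row=4, col=2) -> (row=3, col=2) -> (row=2, col=2) -> (row=1, col=2) -> (row=1, col=1) -> (row=0, col=1)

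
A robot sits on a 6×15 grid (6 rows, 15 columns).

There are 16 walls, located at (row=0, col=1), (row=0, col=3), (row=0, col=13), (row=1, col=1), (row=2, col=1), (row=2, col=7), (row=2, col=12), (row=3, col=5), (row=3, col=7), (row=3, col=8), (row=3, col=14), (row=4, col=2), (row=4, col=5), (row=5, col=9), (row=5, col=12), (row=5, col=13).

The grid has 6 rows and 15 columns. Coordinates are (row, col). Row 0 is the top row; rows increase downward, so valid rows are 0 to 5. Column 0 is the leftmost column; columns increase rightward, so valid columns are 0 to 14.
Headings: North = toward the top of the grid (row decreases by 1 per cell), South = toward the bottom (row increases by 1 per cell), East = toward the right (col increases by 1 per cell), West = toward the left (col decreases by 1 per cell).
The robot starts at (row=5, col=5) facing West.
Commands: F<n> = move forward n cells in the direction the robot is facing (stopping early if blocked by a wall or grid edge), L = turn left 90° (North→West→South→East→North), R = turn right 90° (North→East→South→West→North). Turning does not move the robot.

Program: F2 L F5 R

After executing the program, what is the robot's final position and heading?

Start: (row=5, col=5), facing West
  F2: move forward 2, now at (row=5, col=3)
  L: turn left, now facing South
  F5: move forward 0/5 (blocked), now at (row=5, col=3)
  R: turn right, now facing West
Final: (row=5, col=3), facing West

Answer: Final position: (row=5, col=3), facing West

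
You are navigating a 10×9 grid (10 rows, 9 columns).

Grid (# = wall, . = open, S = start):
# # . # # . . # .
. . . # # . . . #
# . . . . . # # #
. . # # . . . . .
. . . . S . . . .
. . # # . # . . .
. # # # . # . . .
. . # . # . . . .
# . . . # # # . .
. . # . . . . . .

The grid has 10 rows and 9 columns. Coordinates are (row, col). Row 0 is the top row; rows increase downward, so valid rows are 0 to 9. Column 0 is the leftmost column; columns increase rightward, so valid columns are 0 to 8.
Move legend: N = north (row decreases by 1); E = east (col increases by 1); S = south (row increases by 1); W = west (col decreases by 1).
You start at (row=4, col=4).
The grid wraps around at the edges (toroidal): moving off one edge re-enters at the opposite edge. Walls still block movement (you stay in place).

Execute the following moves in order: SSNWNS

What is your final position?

Start: (row=4, col=4)
  S (south): (row=4, col=4) -> (row=5, col=4)
  S (south): (row=5, col=4) -> (row=6, col=4)
  N (north): (row=6, col=4) -> (row=5, col=4)
  W (west): blocked, stay at (row=5, col=4)
  N (north): (row=5, col=4) -> (row=4, col=4)
  S (south): (row=4, col=4) -> (row=5, col=4)
Final: (row=5, col=4)

Answer: Final position: (row=5, col=4)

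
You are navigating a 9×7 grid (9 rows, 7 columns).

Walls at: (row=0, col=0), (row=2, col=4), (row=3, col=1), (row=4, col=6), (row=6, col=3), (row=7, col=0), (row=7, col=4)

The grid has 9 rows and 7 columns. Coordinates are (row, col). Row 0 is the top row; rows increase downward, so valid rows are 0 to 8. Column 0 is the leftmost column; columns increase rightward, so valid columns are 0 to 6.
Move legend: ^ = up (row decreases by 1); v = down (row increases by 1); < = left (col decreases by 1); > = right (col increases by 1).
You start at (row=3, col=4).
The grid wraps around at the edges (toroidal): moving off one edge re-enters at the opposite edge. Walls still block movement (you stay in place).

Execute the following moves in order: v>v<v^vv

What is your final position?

Start: (row=3, col=4)
  v (down): (row=3, col=4) -> (row=4, col=4)
  > (right): (row=4, col=4) -> (row=4, col=5)
  v (down): (row=4, col=5) -> (row=5, col=5)
  < (left): (row=5, col=5) -> (row=5, col=4)
  v (down): (row=5, col=4) -> (row=6, col=4)
  ^ (up): (row=6, col=4) -> (row=5, col=4)
  v (down): (row=5, col=4) -> (row=6, col=4)
  v (down): blocked, stay at (row=6, col=4)
Final: (row=6, col=4)

Answer: Final position: (row=6, col=4)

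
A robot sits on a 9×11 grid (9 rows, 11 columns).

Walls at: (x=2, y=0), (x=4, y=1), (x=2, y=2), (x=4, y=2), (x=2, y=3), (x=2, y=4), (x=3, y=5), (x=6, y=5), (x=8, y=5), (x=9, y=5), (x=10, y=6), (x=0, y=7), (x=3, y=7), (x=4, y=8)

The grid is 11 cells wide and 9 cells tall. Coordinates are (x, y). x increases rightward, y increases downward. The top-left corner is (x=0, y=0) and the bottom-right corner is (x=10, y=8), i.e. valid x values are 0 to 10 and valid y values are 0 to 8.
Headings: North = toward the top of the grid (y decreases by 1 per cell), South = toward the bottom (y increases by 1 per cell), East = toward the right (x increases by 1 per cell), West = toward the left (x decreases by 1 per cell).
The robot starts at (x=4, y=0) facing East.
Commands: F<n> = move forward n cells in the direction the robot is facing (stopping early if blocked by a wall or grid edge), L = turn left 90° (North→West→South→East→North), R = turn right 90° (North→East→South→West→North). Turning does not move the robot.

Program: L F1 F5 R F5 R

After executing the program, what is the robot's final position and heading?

Start: (x=4, y=0), facing East
  L: turn left, now facing North
  F1: move forward 0/1 (blocked), now at (x=4, y=0)
  F5: move forward 0/5 (blocked), now at (x=4, y=0)
  R: turn right, now facing East
  F5: move forward 5, now at (x=9, y=0)
  R: turn right, now facing South
Final: (x=9, y=0), facing South

Answer: Final position: (x=9, y=0), facing South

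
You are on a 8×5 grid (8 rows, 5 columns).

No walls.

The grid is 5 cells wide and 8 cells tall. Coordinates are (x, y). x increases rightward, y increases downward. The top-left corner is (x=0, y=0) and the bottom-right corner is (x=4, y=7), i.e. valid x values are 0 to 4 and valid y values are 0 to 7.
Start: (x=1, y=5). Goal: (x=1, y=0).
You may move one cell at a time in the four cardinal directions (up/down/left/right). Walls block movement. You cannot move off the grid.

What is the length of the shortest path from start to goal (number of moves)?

BFS from (x=1, y=5) until reaching (x=1, y=0):
  Distance 0: (x=1, y=5)
  Distance 1: (x=1, y=4), (x=0, y=5), (x=2, y=5), (x=1, y=6)
  Distance 2: (x=1, y=3), (x=0, y=4), (x=2, y=4), (x=3, y=5), (x=0, y=6), (x=2, y=6), (x=1, y=7)
  Distance 3: (x=1, y=2), (x=0, y=3), (x=2, y=3), (x=3, y=4), (x=4, y=5), (x=3, y=6), (x=0, y=7), (x=2, y=7)
  Distance 4: (x=1, y=1), (x=0, y=2), (x=2, y=2), (x=3, y=3), (x=4, y=4), (x=4, y=6), (x=3, y=7)
  Distance 5: (x=1, y=0), (x=0, y=1), (x=2, y=1), (x=3, y=2), (x=4, y=3), (x=4, y=7)  <- goal reached here
One shortest path (5 moves): (x=1, y=5) -> (x=1, y=4) -> (x=1, y=3) -> (x=1, y=2) -> (x=1, y=1) -> (x=1, y=0)

Answer: Shortest path length: 5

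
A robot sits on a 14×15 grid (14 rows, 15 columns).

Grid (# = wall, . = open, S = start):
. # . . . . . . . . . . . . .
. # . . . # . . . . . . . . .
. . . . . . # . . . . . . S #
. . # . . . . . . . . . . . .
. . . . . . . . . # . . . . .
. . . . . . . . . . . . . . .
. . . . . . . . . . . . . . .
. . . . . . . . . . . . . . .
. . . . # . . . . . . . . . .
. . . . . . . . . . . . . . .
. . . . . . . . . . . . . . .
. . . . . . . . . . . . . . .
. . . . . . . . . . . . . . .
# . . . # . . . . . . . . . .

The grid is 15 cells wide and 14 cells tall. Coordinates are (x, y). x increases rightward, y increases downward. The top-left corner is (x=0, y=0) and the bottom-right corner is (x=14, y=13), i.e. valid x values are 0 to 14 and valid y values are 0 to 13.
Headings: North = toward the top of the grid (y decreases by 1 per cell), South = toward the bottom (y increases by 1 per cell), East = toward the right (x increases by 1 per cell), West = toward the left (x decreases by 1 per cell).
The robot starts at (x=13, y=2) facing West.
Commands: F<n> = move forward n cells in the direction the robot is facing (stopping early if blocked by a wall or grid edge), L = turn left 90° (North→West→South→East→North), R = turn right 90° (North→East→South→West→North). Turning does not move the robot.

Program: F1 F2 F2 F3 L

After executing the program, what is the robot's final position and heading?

Answer: Final position: (x=7, y=2), facing South

Derivation:
Start: (x=13, y=2), facing West
  F1: move forward 1, now at (x=12, y=2)
  F2: move forward 2, now at (x=10, y=2)
  F2: move forward 2, now at (x=8, y=2)
  F3: move forward 1/3 (blocked), now at (x=7, y=2)
  L: turn left, now facing South
Final: (x=7, y=2), facing South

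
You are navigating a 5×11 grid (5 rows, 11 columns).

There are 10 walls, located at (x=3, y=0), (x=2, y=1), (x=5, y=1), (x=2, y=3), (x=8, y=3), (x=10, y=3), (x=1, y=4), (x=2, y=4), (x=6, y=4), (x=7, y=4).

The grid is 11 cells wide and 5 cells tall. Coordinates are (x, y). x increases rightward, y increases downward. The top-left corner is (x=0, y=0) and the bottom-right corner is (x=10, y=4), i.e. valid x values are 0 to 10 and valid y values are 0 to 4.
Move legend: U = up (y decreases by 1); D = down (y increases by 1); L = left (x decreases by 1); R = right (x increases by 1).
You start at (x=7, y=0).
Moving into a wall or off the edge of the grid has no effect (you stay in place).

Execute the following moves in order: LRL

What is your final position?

Start: (x=7, y=0)
  L (left): (x=7, y=0) -> (x=6, y=0)
  R (right): (x=6, y=0) -> (x=7, y=0)
  L (left): (x=7, y=0) -> (x=6, y=0)
Final: (x=6, y=0)

Answer: Final position: (x=6, y=0)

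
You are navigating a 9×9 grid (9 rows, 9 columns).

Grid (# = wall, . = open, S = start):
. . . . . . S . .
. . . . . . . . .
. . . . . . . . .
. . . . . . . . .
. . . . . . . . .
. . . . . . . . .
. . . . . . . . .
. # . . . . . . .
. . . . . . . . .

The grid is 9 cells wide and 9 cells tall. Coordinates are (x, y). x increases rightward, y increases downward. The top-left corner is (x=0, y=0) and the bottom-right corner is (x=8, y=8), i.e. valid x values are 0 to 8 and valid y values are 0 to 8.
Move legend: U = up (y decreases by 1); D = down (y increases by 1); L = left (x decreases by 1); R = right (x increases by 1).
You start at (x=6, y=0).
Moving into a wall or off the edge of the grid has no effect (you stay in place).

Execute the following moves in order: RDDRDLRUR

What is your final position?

Start: (x=6, y=0)
  R (right): (x=6, y=0) -> (x=7, y=0)
  D (down): (x=7, y=0) -> (x=7, y=1)
  D (down): (x=7, y=1) -> (x=7, y=2)
  R (right): (x=7, y=2) -> (x=8, y=2)
  D (down): (x=8, y=2) -> (x=8, y=3)
  L (left): (x=8, y=3) -> (x=7, y=3)
  R (right): (x=7, y=3) -> (x=8, y=3)
  U (up): (x=8, y=3) -> (x=8, y=2)
  R (right): blocked, stay at (x=8, y=2)
Final: (x=8, y=2)

Answer: Final position: (x=8, y=2)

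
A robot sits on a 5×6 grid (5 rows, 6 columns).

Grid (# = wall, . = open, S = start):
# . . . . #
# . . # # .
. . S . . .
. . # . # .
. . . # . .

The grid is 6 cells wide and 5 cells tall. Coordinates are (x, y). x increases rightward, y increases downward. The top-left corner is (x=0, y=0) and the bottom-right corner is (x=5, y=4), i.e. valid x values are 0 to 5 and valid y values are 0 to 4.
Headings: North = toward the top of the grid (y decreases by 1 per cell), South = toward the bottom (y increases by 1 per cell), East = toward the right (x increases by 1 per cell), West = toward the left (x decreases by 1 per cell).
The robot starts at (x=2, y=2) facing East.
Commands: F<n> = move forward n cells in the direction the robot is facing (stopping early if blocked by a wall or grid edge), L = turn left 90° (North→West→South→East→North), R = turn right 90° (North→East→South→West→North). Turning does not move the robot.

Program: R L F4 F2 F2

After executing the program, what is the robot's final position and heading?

Start: (x=2, y=2), facing East
  R: turn right, now facing South
  L: turn left, now facing East
  F4: move forward 3/4 (blocked), now at (x=5, y=2)
  F2: move forward 0/2 (blocked), now at (x=5, y=2)
  F2: move forward 0/2 (blocked), now at (x=5, y=2)
Final: (x=5, y=2), facing East

Answer: Final position: (x=5, y=2), facing East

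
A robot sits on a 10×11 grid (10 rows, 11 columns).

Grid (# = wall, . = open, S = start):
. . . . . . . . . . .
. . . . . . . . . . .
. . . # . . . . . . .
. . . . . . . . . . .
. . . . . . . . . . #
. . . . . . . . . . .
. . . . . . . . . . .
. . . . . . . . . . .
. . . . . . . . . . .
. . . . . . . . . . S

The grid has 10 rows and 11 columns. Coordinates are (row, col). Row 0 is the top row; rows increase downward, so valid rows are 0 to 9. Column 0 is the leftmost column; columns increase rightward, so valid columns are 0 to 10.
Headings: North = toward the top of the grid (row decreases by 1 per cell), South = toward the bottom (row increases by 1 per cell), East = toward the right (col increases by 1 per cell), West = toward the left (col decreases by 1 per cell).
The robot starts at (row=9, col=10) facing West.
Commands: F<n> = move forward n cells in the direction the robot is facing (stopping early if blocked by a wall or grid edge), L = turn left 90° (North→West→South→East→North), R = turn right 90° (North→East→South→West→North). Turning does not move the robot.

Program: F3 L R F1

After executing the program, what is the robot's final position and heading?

Start: (row=9, col=10), facing West
  F3: move forward 3, now at (row=9, col=7)
  L: turn left, now facing South
  R: turn right, now facing West
  F1: move forward 1, now at (row=9, col=6)
Final: (row=9, col=6), facing West

Answer: Final position: (row=9, col=6), facing West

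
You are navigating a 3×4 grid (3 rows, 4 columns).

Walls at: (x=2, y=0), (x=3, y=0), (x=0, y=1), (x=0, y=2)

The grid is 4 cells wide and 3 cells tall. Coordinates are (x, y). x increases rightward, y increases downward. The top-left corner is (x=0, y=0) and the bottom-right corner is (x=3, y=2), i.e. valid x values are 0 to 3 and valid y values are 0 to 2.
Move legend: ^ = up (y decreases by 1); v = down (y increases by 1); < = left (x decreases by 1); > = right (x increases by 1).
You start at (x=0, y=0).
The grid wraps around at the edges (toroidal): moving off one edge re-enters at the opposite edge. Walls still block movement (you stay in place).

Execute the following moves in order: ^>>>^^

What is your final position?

Start: (x=0, y=0)
  ^ (up): blocked, stay at (x=0, y=0)
  > (right): (x=0, y=0) -> (x=1, y=0)
  > (right): blocked, stay at (x=1, y=0)
  > (right): blocked, stay at (x=1, y=0)
  ^ (up): (x=1, y=0) -> (x=1, y=2)
  ^ (up): (x=1, y=2) -> (x=1, y=1)
Final: (x=1, y=1)

Answer: Final position: (x=1, y=1)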